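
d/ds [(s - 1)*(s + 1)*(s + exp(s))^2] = (s + exp(s))*(2*(s - 1)*(s + 1)*(exp(s) + 1) + (s - 1)*(s + exp(s)) + (s + 1)*(s + exp(s)))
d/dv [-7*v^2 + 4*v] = 4 - 14*v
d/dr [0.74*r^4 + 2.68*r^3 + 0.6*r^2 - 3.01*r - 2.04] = 2.96*r^3 + 8.04*r^2 + 1.2*r - 3.01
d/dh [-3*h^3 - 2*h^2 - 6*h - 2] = -9*h^2 - 4*h - 6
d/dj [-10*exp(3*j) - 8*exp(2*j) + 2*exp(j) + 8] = (-30*exp(2*j) - 16*exp(j) + 2)*exp(j)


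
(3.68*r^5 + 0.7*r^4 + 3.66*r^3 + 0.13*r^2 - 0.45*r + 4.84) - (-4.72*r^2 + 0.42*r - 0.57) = 3.68*r^5 + 0.7*r^4 + 3.66*r^3 + 4.85*r^2 - 0.87*r + 5.41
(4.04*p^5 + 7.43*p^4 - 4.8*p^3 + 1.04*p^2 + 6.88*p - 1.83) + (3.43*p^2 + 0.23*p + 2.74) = 4.04*p^5 + 7.43*p^4 - 4.8*p^3 + 4.47*p^2 + 7.11*p + 0.91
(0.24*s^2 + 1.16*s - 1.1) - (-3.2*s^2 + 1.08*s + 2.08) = 3.44*s^2 + 0.0799999999999998*s - 3.18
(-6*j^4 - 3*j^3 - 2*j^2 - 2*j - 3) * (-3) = 18*j^4 + 9*j^3 + 6*j^2 + 6*j + 9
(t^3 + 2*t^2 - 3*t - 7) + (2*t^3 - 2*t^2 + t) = 3*t^3 - 2*t - 7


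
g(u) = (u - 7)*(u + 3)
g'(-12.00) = -28.00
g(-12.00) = 171.00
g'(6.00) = 8.00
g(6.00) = -9.00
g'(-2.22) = -8.44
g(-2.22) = -7.19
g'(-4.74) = -13.48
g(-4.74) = 20.43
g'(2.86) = 1.72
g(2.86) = -24.26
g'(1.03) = -1.94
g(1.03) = -24.06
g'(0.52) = -2.96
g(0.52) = -22.81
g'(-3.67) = -11.34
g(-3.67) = 7.15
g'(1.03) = -1.94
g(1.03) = -24.06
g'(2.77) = 1.54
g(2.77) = -24.41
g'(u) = 2*u - 4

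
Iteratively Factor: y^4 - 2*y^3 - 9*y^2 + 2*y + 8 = (y - 1)*(y^3 - y^2 - 10*y - 8) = (y - 4)*(y - 1)*(y^2 + 3*y + 2) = (y - 4)*(y - 1)*(y + 1)*(y + 2)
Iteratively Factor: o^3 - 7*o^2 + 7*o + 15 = (o + 1)*(o^2 - 8*o + 15) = (o - 3)*(o + 1)*(o - 5)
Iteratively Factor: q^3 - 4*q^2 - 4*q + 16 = (q - 4)*(q^2 - 4) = (q - 4)*(q + 2)*(q - 2)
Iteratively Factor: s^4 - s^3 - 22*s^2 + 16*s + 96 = (s - 4)*(s^3 + 3*s^2 - 10*s - 24) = (s - 4)*(s + 2)*(s^2 + s - 12) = (s - 4)*(s + 2)*(s + 4)*(s - 3)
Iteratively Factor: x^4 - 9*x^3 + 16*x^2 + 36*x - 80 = (x - 2)*(x^3 - 7*x^2 + 2*x + 40) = (x - 4)*(x - 2)*(x^2 - 3*x - 10) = (x - 5)*(x - 4)*(x - 2)*(x + 2)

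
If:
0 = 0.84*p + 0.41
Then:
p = -0.49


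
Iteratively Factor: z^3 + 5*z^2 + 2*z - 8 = (z + 4)*(z^2 + z - 2) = (z + 2)*(z + 4)*(z - 1)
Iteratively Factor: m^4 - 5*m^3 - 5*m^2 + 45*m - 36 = (m + 3)*(m^3 - 8*m^2 + 19*m - 12) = (m - 1)*(m + 3)*(m^2 - 7*m + 12) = (m - 3)*(m - 1)*(m + 3)*(m - 4)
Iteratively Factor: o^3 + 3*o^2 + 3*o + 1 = (o + 1)*(o^2 + 2*o + 1) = (o + 1)^2*(o + 1)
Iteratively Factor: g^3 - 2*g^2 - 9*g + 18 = (g + 3)*(g^2 - 5*g + 6) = (g - 3)*(g + 3)*(g - 2)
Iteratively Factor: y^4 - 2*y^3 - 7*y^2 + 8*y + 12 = (y + 1)*(y^3 - 3*y^2 - 4*y + 12) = (y + 1)*(y + 2)*(y^2 - 5*y + 6) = (y - 3)*(y + 1)*(y + 2)*(y - 2)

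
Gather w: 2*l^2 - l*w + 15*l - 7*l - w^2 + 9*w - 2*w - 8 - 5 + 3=2*l^2 + 8*l - w^2 + w*(7 - l) - 10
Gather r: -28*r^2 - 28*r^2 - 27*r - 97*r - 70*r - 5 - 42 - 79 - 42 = -56*r^2 - 194*r - 168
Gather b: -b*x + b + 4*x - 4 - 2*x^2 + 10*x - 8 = b*(1 - x) - 2*x^2 + 14*x - 12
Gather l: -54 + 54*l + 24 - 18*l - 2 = 36*l - 32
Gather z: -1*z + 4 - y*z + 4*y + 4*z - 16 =4*y + z*(3 - y) - 12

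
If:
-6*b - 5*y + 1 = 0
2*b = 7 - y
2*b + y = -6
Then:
No Solution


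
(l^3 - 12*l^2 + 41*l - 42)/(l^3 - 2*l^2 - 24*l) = (-l^3 + 12*l^2 - 41*l + 42)/(l*(-l^2 + 2*l + 24))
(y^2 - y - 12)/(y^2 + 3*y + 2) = (y^2 - y - 12)/(y^2 + 3*y + 2)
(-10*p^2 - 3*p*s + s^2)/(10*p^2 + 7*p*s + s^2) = (-5*p + s)/(5*p + s)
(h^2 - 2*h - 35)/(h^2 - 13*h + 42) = (h + 5)/(h - 6)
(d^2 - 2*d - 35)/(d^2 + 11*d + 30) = (d - 7)/(d + 6)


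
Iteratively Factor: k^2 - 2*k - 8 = (k - 4)*(k + 2)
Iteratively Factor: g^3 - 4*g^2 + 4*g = (g - 2)*(g^2 - 2*g) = (g - 2)^2*(g)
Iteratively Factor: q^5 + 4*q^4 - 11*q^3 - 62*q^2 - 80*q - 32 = (q + 4)*(q^4 - 11*q^2 - 18*q - 8) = (q + 1)*(q + 4)*(q^3 - q^2 - 10*q - 8) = (q + 1)*(q + 2)*(q + 4)*(q^2 - 3*q - 4) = (q + 1)^2*(q + 2)*(q + 4)*(q - 4)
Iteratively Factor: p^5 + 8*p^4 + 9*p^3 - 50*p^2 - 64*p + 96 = (p + 4)*(p^4 + 4*p^3 - 7*p^2 - 22*p + 24) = (p + 4)^2*(p^3 - 7*p + 6) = (p - 2)*(p + 4)^2*(p^2 + 2*p - 3) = (p - 2)*(p + 3)*(p + 4)^2*(p - 1)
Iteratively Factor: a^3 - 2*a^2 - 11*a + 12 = (a + 3)*(a^2 - 5*a + 4) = (a - 1)*(a + 3)*(a - 4)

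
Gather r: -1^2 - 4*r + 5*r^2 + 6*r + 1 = 5*r^2 + 2*r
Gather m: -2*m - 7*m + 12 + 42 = 54 - 9*m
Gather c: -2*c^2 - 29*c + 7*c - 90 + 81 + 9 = -2*c^2 - 22*c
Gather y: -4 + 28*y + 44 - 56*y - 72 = -28*y - 32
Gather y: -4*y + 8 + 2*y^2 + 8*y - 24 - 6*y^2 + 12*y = -4*y^2 + 16*y - 16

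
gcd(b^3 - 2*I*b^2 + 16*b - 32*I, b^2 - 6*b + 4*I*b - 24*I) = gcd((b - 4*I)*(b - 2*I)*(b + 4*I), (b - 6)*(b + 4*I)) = b + 4*I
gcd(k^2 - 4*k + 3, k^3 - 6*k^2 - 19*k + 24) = k - 1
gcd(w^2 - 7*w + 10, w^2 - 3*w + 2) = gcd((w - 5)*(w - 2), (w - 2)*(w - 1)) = w - 2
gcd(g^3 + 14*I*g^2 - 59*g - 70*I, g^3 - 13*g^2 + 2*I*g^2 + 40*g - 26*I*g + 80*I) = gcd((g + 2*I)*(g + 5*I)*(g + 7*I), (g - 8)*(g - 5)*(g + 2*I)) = g + 2*I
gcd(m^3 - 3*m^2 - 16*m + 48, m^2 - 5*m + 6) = m - 3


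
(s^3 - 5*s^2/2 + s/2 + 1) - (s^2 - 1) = s^3 - 7*s^2/2 + s/2 + 2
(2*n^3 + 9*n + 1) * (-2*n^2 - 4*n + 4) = -4*n^5 - 8*n^4 - 10*n^3 - 38*n^2 + 32*n + 4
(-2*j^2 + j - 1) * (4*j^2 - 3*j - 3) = -8*j^4 + 10*j^3 - j^2 + 3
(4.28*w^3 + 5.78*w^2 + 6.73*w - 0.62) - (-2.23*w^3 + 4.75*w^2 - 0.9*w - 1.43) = 6.51*w^3 + 1.03*w^2 + 7.63*w + 0.81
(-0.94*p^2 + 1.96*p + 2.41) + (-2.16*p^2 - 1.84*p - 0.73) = -3.1*p^2 + 0.12*p + 1.68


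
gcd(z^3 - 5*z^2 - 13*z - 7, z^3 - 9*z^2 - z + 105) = z - 7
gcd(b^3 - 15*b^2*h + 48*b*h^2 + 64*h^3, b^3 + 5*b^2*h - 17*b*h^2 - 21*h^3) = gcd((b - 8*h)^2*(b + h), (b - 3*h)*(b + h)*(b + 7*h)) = b + h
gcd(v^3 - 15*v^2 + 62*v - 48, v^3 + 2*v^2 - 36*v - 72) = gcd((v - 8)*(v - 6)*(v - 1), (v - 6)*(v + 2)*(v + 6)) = v - 6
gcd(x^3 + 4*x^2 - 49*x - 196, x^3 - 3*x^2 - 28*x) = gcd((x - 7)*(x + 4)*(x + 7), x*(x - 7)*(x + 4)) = x^2 - 3*x - 28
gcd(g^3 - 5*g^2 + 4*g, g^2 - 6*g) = g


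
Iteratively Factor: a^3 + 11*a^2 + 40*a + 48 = (a + 4)*(a^2 + 7*a + 12) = (a + 3)*(a + 4)*(a + 4)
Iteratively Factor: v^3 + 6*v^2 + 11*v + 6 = (v + 3)*(v^2 + 3*v + 2) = (v + 2)*(v + 3)*(v + 1)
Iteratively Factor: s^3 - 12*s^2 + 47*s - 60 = (s - 5)*(s^2 - 7*s + 12) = (s - 5)*(s - 3)*(s - 4)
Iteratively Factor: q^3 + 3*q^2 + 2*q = (q + 1)*(q^2 + 2*q) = q*(q + 1)*(q + 2)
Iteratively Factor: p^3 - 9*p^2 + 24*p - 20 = (p - 2)*(p^2 - 7*p + 10) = (p - 2)^2*(p - 5)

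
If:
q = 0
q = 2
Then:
No Solution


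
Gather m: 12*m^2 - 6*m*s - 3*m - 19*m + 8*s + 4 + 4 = 12*m^2 + m*(-6*s - 22) + 8*s + 8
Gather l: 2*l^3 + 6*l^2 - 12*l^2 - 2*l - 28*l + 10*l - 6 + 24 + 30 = 2*l^3 - 6*l^2 - 20*l + 48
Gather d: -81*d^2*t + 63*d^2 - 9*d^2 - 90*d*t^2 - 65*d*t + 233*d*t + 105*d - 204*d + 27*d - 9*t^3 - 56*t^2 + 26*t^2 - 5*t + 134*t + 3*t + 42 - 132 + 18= d^2*(54 - 81*t) + d*(-90*t^2 + 168*t - 72) - 9*t^3 - 30*t^2 + 132*t - 72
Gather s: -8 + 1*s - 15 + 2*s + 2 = 3*s - 21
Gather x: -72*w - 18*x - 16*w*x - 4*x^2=-72*w - 4*x^2 + x*(-16*w - 18)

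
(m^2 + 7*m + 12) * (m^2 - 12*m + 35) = m^4 - 5*m^3 - 37*m^2 + 101*m + 420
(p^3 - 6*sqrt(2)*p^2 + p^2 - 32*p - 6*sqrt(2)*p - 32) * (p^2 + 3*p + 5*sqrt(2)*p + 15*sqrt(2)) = p^5 - sqrt(2)*p^4 + 4*p^4 - 89*p^3 - 4*sqrt(2)*p^3 - 368*p^2 - 163*sqrt(2)*p^2 - 640*sqrt(2)*p - 276*p - 480*sqrt(2)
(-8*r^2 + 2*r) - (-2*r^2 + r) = -6*r^2 + r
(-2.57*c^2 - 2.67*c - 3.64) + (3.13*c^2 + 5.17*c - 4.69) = 0.56*c^2 + 2.5*c - 8.33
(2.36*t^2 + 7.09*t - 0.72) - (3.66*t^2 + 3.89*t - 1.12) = -1.3*t^2 + 3.2*t + 0.4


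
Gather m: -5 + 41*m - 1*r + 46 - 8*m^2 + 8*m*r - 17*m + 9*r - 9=-8*m^2 + m*(8*r + 24) + 8*r + 32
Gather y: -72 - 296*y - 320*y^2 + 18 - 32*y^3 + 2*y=-32*y^3 - 320*y^2 - 294*y - 54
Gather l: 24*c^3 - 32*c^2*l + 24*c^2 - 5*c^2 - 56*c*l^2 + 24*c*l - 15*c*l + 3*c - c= 24*c^3 + 19*c^2 - 56*c*l^2 + 2*c + l*(-32*c^2 + 9*c)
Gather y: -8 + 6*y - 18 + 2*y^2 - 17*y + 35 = 2*y^2 - 11*y + 9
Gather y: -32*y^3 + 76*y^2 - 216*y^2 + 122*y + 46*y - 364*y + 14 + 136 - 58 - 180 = -32*y^3 - 140*y^2 - 196*y - 88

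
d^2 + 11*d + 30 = (d + 5)*(d + 6)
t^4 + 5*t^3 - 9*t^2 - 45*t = t*(t - 3)*(t + 3)*(t + 5)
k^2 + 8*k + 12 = (k + 2)*(k + 6)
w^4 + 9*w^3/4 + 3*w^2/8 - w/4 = w*(w - 1/4)*(w + 1/2)*(w + 2)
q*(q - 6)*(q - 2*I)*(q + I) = q^4 - 6*q^3 - I*q^3 + 2*q^2 + 6*I*q^2 - 12*q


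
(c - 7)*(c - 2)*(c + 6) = c^3 - 3*c^2 - 40*c + 84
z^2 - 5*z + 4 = (z - 4)*(z - 1)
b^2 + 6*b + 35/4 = (b + 5/2)*(b + 7/2)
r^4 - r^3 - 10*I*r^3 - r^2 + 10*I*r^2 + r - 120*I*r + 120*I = (r - 1)*(r - 8*I)*(r - 5*I)*(r + 3*I)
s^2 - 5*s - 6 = (s - 6)*(s + 1)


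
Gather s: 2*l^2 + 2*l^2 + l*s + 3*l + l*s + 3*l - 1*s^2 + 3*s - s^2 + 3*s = 4*l^2 + 6*l - 2*s^2 + s*(2*l + 6)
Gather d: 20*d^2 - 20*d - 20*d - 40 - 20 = 20*d^2 - 40*d - 60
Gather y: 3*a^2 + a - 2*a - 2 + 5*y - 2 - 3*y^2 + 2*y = 3*a^2 - a - 3*y^2 + 7*y - 4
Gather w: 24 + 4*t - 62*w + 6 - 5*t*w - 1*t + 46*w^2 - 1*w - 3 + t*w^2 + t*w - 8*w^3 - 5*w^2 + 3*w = 3*t - 8*w^3 + w^2*(t + 41) + w*(-4*t - 60) + 27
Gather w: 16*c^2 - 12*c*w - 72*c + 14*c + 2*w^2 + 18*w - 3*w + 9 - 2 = 16*c^2 - 58*c + 2*w^2 + w*(15 - 12*c) + 7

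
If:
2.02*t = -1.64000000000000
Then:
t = -0.81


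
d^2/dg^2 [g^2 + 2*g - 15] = 2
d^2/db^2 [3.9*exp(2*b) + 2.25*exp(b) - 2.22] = (15.6*exp(b) + 2.25)*exp(b)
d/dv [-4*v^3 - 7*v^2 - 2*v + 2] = -12*v^2 - 14*v - 2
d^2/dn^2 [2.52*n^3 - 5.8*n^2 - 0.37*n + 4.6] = 15.12*n - 11.6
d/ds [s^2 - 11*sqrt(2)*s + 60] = 2*s - 11*sqrt(2)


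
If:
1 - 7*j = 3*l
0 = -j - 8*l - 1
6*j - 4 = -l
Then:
No Solution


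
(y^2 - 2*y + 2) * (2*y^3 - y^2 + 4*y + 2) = 2*y^5 - 5*y^4 + 10*y^3 - 8*y^2 + 4*y + 4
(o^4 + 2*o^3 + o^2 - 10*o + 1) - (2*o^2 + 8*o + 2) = o^4 + 2*o^3 - o^2 - 18*o - 1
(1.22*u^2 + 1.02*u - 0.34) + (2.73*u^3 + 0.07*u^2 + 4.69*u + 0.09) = 2.73*u^3 + 1.29*u^2 + 5.71*u - 0.25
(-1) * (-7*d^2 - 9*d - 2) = 7*d^2 + 9*d + 2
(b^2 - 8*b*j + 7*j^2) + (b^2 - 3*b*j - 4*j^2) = 2*b^2 - 11*b*j + 3*j^2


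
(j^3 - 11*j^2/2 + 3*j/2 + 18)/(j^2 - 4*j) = j - 3/2 - 9/(2*j)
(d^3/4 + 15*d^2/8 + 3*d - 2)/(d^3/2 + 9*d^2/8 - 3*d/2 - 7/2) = (2*d^3 + 15*d^2 + 24*d - 16)/(4*d^3 + 9*d^2 - 12*d - 28)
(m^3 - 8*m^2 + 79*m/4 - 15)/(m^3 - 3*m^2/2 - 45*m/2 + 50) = (m - 3/2)/(m + 5)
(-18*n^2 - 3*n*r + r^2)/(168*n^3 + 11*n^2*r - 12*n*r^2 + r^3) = (-6*n + r)/(56*n^2 - 15*n*r + r^2)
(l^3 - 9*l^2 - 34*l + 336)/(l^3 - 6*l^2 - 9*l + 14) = (l^2 - 2*l - 48)/(l^2 + l - 2)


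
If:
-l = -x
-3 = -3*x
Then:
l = 1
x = 1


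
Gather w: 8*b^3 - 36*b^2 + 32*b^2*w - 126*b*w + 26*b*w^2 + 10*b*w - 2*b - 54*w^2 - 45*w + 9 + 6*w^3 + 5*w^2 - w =8*b^3 - 36*b^2 - 2*b + 6*w^3 + w^2*(26*b - 49) + w*(32*b^2 - 116*b - 46) + 9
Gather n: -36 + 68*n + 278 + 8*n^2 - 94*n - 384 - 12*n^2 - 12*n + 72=-4*n^2 - 38*n - 70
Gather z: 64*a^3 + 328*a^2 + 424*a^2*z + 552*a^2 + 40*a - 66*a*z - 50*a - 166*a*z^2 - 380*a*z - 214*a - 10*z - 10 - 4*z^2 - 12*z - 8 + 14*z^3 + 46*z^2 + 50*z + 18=64*a^3 + 880*a^2 - 224*a + 14*z^3 + z^2*(42 - 166*a) + z*(424*a^2 - 446*a + 28)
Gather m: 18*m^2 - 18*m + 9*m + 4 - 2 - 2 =18*m^2 - 9*m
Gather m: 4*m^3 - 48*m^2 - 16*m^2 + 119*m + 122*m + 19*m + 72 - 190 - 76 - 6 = 4*m^3 - 64*m^2 + 260*m - 200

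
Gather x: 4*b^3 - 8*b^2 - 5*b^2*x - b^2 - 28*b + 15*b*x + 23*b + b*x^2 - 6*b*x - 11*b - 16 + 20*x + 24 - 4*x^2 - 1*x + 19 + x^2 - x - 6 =4*b^3 - 9*b^2 - 16*b + x^2*(b - 3) + x*(-5*b^2 + 9*b + 18) + 21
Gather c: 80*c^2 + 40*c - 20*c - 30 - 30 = 80*c^2 + 20*c - 60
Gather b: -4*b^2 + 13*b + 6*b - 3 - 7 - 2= -4*b^2 + 19*b - 12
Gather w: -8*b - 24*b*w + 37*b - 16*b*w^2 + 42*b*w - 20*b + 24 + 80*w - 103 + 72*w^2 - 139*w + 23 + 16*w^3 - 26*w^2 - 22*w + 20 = 9*b + 16*w^3 + w^2*(46 - 16*b) + w*(18*b - 81) - 36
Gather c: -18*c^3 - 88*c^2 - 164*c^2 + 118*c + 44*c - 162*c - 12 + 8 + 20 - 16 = -18*c^3 - 252*c^2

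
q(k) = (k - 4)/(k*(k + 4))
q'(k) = -(k - 4)/(k*(k + 4)^2) + 1/(k*(k + 4)) - (k - 4)/(k^2*(k + 4))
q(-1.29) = 1.51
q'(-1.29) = 0.33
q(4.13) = 0.00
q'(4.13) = 0.03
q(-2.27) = 1.60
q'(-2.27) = -0.47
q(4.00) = 0.00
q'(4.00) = 0.03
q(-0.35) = 3.41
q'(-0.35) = 8.01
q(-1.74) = 1.46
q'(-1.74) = -0.06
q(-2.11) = 1.53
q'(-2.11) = -0.34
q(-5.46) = -1.19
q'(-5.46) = -0.90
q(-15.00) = -0.12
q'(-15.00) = -0.01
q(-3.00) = 2.33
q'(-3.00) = -1.89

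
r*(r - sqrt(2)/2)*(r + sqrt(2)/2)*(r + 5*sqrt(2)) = r^4 + 5*sqrt(2)*r^3 - r^2/2 - 5*sqrt(2)*r/2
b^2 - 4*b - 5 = (b - 5)*(b + 1)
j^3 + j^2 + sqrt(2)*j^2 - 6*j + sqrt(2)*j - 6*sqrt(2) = (j - 2)*(j + 3)*(j + sqrt(2))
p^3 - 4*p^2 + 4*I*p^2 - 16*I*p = p*(p - 4)*(p + 4*I)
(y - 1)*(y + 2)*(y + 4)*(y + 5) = y^4 + 10*y^3 + 27*y^2 + 2*y - 40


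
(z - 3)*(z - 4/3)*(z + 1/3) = z^3 - 4*z^2 + 23*z/9 + 4/3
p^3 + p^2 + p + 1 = (p + 1)*(p - I)*(p + I)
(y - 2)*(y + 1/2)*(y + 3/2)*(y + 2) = y^4 + 2*y^3 - 13*y^2/4 - 8*y - 3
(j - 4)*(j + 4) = j^2 - 16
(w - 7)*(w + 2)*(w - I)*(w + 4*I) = w^4 - 5*w^3 + 3*I*w^3 - 10*w^2 - 15*I*w^2 - 20*w - 42*I*w - 56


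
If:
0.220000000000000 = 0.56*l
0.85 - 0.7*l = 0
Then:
No Solution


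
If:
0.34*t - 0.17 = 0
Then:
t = 0.50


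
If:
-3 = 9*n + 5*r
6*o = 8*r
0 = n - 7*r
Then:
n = -21/68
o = -1/17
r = -3/68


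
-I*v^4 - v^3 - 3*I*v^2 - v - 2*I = (v - 2*I)*(v - I)*(v + I)*(-I*v + 1)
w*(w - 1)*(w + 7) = w^3 + 6*w^2 - 7*w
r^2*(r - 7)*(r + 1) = r^4 - 6*r^3 - 7*r^2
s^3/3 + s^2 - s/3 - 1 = (s/3 + 1)*(s - 1)*(s + 1)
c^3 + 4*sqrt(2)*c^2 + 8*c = c*(c + 2*sqrt(2))^2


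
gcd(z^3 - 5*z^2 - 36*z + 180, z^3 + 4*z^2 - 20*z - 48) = z + 6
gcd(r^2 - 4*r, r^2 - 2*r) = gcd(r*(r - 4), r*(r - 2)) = r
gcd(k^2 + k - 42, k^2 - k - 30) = k - 6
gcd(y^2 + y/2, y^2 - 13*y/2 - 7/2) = y + 1/2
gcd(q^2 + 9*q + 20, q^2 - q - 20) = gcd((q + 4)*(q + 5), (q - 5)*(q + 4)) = q + 4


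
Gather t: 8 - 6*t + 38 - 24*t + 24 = 70 - 30*t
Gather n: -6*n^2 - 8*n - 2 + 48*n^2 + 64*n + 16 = 42*n^2 + 56*n + 14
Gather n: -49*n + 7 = 7 - 49*n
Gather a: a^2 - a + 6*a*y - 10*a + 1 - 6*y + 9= a^2 + a*(6*y - 11) - 6*y + 10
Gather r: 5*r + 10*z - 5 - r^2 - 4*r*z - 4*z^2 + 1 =-r^2 + r*(5 - 4*z) - 4*z^2 + 10*z - 4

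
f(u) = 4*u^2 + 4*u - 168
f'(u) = 8*u + 4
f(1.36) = -155.16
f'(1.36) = 14.88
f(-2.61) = -151.19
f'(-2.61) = -16.88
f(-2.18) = -157.71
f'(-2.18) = -13.44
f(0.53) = -164.76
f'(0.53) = 8.24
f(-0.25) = -168.75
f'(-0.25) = 2.00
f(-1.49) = -165.08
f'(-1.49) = -7.92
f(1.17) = -157.84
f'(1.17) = 13.36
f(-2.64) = -150.68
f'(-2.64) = -17.12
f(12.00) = 456.00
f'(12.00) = 100.00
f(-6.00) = -48.00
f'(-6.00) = -44.00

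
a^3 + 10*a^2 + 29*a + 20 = (a + 1)*(a + 4)*(a + 5)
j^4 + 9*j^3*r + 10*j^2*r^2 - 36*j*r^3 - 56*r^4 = (j - 2*r)*(j + 2*r)^2*(j + 7*r)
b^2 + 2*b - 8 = (b - 2)*(b + 4)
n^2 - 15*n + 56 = (n - 8)*(n - 7)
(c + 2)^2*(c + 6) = c^3 + 10*c^2 + 28*c + 24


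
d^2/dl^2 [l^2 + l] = 2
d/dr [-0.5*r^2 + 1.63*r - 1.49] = 1.63 - 1.0*r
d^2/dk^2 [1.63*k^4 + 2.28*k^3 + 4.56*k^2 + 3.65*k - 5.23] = 19.56*k^2 + 13.68*k + 9.12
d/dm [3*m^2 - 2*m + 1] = 6*m - 2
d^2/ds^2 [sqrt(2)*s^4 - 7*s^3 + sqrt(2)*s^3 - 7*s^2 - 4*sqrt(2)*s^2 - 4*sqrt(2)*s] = 12*sqrt(2)*s^2 - 42*s + 6*sqrt(2)*s - 14 - 8*sqrt(2)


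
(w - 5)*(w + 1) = w^2 - 4*w - 5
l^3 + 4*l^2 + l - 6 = (l - 1)*(l + 2)*(l + 3)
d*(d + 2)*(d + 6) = d^3 + 8*d^2 + 12*d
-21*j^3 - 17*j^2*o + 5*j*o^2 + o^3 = (-3*j + o)*(j + o)*(7*j + o)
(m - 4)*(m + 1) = m^2 - 3*m - 4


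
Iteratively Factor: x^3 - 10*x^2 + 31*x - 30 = (x - 5)*(x^2 - 5*x + 6) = (x - 5)*(x - 2)*(x - 3)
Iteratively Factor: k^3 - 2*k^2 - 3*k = (k + 1)*(k^2 - 3*k) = (k - 3)*(k + 1)*(k)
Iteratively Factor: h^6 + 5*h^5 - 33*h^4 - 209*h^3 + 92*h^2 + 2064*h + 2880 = (h - 5)*(h^5 + 10*h^4 + 17*h^3 - 124*h^2 - 528*h - 576) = (h - 5)*(h - 4)*(h^4 + 14*h^3 + 73*h^2 + 168*h + 144) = (h - 5)*(h - 4)*(h + 4)*(h^3 + 10*h^2 + 33*h + 36) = (h - 5)*(h - 4)*(h + 3)*(h + 4)*(h^2 + 7*h + 12) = (h - 5)*(h - 4)*(h + 3)*(h + 4)^2*(h + 3)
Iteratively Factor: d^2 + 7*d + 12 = (d + 4)*(d + 3)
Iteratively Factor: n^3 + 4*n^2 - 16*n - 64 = (n + 4)*(n^2 - 16) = (n - 4)*(n + 4)*(n + 4)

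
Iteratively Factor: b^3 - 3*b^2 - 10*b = (b)*(b^2 - 3*b - 10) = b*(b - 5)*(b + 2)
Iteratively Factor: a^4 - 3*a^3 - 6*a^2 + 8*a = (a + 2)*(a^3 - 5*a^2 + 4*a) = a*(a + 2)*(a^2 - 5*a + 4) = a*(a - 4)*(a + 2)*(a - 1)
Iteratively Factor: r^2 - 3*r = (r)*(r - 3)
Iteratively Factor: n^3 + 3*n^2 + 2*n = (n + 2)*(n^2 + n) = n*(n + 2)*(n + 1)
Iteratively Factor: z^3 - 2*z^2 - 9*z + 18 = (z - 3)*(z^2 + z - 6) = (z - 3)*(z + 3)*(z - 2)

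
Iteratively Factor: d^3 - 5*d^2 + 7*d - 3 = (d - 1)*(d^2 - 4*d + 3) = (d - 3)*(d - 1)*(d - 1)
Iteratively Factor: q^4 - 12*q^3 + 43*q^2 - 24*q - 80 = (q - 4)*(q^3 - 8*q^2 + 11*q + 20) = (q - 5)*(q - 4)*(q^2 - 3*q - 4) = (q - 5)*(q - 4)^2*(q + 1)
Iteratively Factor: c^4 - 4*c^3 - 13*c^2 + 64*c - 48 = (c - 3)*(c^3 - c^2 - 16*c + 16) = (c - 4)*(c - 3)*(c^2 + 3*c - 4) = (c - 4)*(c - 3)*(c - 1)*(c + 4)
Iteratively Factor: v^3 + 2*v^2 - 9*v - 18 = (v - 3)*(v^2 + 5*v + 6) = (v - 3)*(v + 3)*(v + 2)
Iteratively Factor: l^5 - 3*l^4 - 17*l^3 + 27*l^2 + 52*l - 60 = (l + 3)*(l^4 - 6*l^3 + l^2 + 24*l - 20) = (l - 2)*(l + 3)*(l^3 - 4*l^2 - 7*l + 10) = (l - 2)*(l + 2)*(l + 3)*(l^2 - 6*l + 5) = (l - 5)*(l - 2)*(l + 2)*(l + 3)*(l - 1)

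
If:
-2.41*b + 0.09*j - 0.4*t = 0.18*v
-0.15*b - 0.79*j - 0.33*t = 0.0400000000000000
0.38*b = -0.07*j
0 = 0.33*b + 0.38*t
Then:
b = 0.01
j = -0.05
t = -0.01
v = -0.13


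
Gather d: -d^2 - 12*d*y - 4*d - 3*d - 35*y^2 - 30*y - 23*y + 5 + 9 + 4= -d^2 + d*(-12*y - 7) - 35*y^2 - 53*y + 18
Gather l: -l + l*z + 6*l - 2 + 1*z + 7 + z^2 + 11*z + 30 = l*(z + 5) + z^2 + 12*z + 35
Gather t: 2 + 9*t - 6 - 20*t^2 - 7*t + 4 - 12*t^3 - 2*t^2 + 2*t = -12*t^3 - 22*t^2 + 4*t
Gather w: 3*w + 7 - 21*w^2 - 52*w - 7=-21*w^2 - 49*w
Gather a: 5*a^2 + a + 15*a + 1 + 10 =5*a^2 + 16*a + 11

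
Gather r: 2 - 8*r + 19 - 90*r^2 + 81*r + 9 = -90*r^2 + 73*r + 30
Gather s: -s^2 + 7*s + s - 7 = -s^2 + 8*s - 7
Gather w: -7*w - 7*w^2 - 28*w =-7*w^2 - 35*w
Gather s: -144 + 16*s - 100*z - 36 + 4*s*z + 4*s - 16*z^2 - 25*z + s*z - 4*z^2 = s*(5*z + 20) - 20*z^2 - 125*z - 180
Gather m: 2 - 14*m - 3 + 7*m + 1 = -7*m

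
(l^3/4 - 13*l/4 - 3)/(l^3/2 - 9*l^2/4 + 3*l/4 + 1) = (l^2 + 4*l + 3)/(2*l^2 - l - 1)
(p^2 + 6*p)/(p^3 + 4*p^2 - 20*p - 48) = p/(p^2 - 2*p - 8)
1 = 1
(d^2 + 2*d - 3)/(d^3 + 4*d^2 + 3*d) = (d - 1)/(d*(d + 1))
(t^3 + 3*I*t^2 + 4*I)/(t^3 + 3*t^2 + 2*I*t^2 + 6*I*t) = (t^2 + I*t + 2)/(t*(t + 3))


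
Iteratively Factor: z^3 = (z)*(z^2) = z^2*(z)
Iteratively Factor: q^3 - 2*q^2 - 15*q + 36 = (q - 3)*(q^2 + q - 12) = (q - 3)*(q + 4)*(q - 3)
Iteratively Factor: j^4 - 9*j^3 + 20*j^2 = (j)*(j^3 - 9*j^2 + 20*j) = j*(j - 4)*(j^2 - 5*j) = j^2*(j - 4)*(j - 5)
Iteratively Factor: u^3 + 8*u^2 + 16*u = (u + 4)*(u^2 + 4*u) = (u + 4)^2*(u)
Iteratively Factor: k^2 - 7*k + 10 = (k - 2)*(k - 5)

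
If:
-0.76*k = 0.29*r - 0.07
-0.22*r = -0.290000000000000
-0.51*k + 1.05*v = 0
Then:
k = -0.41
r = 1.32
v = -0.20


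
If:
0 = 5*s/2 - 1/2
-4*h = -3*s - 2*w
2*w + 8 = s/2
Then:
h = -73/40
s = 1/5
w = -79/20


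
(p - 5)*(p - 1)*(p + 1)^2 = p^4 - 4*p^3 - 6*p^2 + 4*p + 5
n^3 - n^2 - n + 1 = (n - 1)^2*(n + 1)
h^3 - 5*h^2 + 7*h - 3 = (h - 3)*(h - 1)^2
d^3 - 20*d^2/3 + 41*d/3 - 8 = (d - 3)*(d - 8/3)*(d - 1)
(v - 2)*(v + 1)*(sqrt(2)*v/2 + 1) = sqrt(2)*v^3/2 - sqrt(2)*v^2/2 + v^2 - sqrt(2)*v - v - 2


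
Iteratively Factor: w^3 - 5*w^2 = (w)*(w^2 - 5*w) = w^2*(w - 5)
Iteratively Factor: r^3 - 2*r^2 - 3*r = (r)*(r^2 - 2*r - 3) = r*(r + 1)*(r - 3)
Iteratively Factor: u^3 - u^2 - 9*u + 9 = (u - 1)*(u^2 - 9) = (u - 3)*(u - 1)*(u + 3)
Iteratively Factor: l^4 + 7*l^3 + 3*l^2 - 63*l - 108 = (l + 4)*(l^3 + 3*l^2 - 9*l - 27) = (l - 3)*(l + 4)*(l^2 + 6*l + 9) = (l - 3)*(l + 3)*(l + 4)*(l + 3)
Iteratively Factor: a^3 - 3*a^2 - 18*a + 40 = (a - 5)*(a^2 + 2*a - 8) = (a - 5)*(a + 4)*(a - 2)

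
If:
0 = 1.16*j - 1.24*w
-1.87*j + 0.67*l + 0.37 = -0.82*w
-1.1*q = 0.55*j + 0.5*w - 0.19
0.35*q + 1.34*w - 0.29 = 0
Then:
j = 0.25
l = -0.15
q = -0.06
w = 0.23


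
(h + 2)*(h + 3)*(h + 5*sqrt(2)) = h^3 + 5*h^2 + 5*sqrt(2)*h^2 + 6*h + 25*sqrt(2)*h + 30*sqrt(2)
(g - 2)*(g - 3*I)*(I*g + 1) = I*g^3 + 4*g^2 - 2*I*g^2 - 8*g - 3*I*g + 6*I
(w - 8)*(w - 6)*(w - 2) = w^3 - 16*w^2 + 76*w - 96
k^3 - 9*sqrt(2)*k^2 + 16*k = k*(k - 8*sqrt(2))*(k - sqrt(2))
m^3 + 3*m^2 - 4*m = m*(m - 1)*(m + 4)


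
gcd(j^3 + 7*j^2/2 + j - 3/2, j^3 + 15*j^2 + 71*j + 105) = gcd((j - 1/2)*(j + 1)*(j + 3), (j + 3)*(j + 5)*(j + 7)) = j + 3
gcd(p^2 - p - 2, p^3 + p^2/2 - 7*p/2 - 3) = p^2 - p - 2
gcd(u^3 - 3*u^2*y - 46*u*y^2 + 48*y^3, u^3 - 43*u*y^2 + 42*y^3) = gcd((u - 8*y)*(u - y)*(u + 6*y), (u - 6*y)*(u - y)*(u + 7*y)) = -u + y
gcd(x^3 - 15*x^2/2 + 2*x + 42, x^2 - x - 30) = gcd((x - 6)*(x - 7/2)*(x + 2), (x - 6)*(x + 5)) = x - 6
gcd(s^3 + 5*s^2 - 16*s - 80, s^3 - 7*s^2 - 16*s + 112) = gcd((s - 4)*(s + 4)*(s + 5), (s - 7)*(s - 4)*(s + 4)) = s^2 - 16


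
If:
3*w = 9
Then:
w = 3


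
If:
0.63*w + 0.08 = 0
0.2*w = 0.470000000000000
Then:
No Solution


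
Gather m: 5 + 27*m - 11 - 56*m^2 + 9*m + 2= -56*m^2 + 36*m - 4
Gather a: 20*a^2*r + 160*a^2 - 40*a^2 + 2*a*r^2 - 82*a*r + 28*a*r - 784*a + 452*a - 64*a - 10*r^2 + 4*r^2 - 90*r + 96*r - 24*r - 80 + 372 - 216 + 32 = a^2*(20*r + 120) + a*(2*r^2 - 54*r - 396) - 6*r^2 - 18*r + 108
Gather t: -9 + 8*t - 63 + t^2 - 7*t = t^2 + t - 72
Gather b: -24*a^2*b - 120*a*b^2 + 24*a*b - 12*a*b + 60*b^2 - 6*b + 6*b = b^2*(60 - 120*a) + b*(-24*a^2 + 12*a)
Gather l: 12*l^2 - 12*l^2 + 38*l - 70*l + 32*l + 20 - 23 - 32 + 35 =0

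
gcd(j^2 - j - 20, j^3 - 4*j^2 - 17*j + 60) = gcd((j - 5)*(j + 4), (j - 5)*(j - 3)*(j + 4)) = j^2 - j - 20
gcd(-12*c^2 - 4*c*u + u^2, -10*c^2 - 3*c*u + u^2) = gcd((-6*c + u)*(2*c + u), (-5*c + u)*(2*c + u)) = 2*c + u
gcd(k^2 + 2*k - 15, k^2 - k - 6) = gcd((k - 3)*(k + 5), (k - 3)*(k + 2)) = k - 3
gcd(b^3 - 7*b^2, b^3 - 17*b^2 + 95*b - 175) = b - 7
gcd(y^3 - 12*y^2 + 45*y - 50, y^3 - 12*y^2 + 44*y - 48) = y - 2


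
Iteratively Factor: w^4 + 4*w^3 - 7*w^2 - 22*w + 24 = (w - 2)*(w^3 + 6*w^2 + 5*w - 12) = (w - 2)*(w + 4)*(w^2 + 2*w - 3) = (w - 2)*(w + 3)*(w + 4)*(w - 1)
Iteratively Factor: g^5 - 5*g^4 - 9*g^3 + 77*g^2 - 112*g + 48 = (g - 3)*(g^4 - 2*g^3 - 15*g^2 + 32*g - 16) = (g - 4)*(g - 3)*(g^3 + 2*g^2 - 7*g + 4) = (g - 4)*(g - 3)*(g + 4)*(g^2 - 2*g + 1) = (g - 4)*(g - 3)*(g - 1)*(g + 4)*(g - 1)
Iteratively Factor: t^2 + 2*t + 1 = (t + 1)*(t + 1)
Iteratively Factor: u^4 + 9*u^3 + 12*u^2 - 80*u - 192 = (u + 4)*(u^3 + 5*u^2 - 8*u - 48) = (u + 4)^2*(u^2 + u - 12) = (u + 4)^3*(u - 3)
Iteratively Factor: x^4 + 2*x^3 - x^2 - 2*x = (x)*(x^3 + 2*x^2 - x - 2) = x*(x - 1)*(x^2 + 3*x + 2) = x*(x - 1)*(x + 1)*(x + 2)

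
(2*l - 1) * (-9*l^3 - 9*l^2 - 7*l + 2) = -18*l^4 - 9*l^3 - 5*l^2 + 11*l - 2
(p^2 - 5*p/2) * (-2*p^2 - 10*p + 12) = -2*p^4 - 5*p^3 + 37*p^2 - 30*p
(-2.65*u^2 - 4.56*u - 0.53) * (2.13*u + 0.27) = -5.6445*u^3 - 10.4283*u^2 - 2.3601*u - 0.1431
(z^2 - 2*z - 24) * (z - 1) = z^3 - 3*z^2 - 22*z + 24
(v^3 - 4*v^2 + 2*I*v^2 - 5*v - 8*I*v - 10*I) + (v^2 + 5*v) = v^3 - 3*v^2 + 2*I*v^2 - 8*I*v - 10*I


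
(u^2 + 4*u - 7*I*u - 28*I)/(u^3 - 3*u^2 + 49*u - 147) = (u + 4)/(u^2 + u*(-3 + 7*I) - 21*I)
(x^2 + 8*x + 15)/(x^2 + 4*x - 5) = (x + 3)/(x - 1)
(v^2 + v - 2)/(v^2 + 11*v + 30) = (v^2 + v - 2)/(v^2 + 11*v + 30)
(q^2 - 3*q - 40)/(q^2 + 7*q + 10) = (q - 8)/(q + 2)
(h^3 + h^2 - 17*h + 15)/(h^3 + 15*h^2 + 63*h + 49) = (h^3 + h^2 - 17*h + 15)/(h^3 + 15*h^2 + 63*h + 49)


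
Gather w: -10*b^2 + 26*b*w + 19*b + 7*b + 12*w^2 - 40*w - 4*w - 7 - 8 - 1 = -10*b^2 + 26*b + 12*w^2 + w*(26*b - 44) - 16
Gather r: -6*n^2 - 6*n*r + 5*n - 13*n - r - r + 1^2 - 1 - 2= -6*n^2 - 8*n + r*(-6*n - 2) - 2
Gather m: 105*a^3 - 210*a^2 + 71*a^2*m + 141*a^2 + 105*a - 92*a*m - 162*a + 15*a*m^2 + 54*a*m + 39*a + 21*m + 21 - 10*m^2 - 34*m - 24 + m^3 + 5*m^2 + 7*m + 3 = 105*a^3 - 69*a^2 - 18*a + m^3 + m^2*(15*a - 5) + m*(71*a^2 - 38*a - 6)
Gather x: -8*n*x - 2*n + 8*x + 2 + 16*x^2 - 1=-2*n + 16*x^2 + x*(8 - 8*n) + 1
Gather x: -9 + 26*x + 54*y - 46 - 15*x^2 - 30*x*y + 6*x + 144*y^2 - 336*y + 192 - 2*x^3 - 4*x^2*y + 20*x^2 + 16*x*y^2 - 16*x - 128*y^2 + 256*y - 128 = -2*x^3 + x^2*(5 - 4*y) + x*(16*y^2 - 30*y + 16) + 16*y^2 - 26*y + 9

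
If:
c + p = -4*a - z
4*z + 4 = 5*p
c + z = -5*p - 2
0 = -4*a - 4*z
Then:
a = 13/18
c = -43/18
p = 2/9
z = -13/18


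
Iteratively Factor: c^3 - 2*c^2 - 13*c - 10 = (c + 2)*(c^2 - 4*c - 5) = (c - 5)*(c + 2)*(c + 1)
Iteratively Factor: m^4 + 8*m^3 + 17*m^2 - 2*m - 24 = (m + 3)*(m^3 + 5*m^2 + 2*m - 8) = (m + 2)*(m + 3)*(m^2 + 3*m - 4) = (m + 2)*(m + 3)*(m + 4)*(m - 1)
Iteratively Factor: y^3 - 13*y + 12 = (y - 1)*(y^2 + y - 12) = (y - 3)*(y - 1)*(y + 4)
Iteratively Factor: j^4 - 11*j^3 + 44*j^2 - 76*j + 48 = (j - 4)*(j^3 - 7*j^2 + 16*j - 12) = (j - 4)*(j - 3)*(j^2 - 4*j + 4) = (j - 4)*(j - 3)*(j - 2)*(j - 2)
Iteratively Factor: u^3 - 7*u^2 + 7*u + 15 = (u - 3)*(u^2 - 4*u - 5) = (u - 5)*(u - 3)*(u + 1)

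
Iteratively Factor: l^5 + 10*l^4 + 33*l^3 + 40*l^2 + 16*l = (l + 1)*(l^4 + 9*l^3 + 24*l^2 + 16*l) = (l + 1)*(l + 4)*(l^3 + 5*l^2 + 4*l) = (l + 1)^2*(l + 4)*(l^2 + 4*l) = (l + 1)^2*(l + 4)^2*(l)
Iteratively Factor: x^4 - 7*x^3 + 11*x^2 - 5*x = (x - 5)*(x^3 - 2*x^2 + x) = (x - 5)*(x - 1)*(x^2 - x) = x*(x - 5)*(x - 1)*(x - 1)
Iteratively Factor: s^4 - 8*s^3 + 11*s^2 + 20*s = (s - 5)*(s^3 - 3*s^2 - 4*s) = (s - 5)*(s - 4)*(s^2 + s) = s*(s - 5)*(s - 4)*(s + 1)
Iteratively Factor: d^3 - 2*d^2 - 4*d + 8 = (d - 2)*(d^2 - 4) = (d - 2)^2*(d + 2)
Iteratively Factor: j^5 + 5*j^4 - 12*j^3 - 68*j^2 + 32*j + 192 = (j + 2)*(j^4 + 3*j^3 - 18*j^2 - 32*j + 96) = (j + 2)*(j + 4)*(j^3 - j^2 - 14*j + 24) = (j + 2)*(j + 4)^2*(j^2 - 5*j + 6) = (j - 3)*(j + 2)*(j + 4)^2*(j - 2)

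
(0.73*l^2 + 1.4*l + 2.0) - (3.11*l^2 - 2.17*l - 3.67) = -2.38*l^2 + 3.57*l + 5.67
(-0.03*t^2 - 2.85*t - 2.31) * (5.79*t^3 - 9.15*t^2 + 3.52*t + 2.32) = -0.1737*t^5 - 16.227*t^4 + 12.597*t^3 + 11.0349*t^2 - 14.7432*t - 5.3592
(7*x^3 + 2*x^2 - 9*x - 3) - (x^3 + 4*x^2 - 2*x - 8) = 6*x^3 - 2*x^2 - 7*x + 5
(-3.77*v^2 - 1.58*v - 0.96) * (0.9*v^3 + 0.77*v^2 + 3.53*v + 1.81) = -3.393*v^5 - 4.3249*v^4 - 15.3887*v^3 - 13.1403*v^2 - 6.2486*v - 1.7376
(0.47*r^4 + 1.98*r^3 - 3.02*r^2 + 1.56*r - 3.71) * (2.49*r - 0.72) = 1.1703*r^5 + 4.5918*r^4 - 8.9454*r^3 + 6.0588*r^2 - 10.3611*r + 2.6712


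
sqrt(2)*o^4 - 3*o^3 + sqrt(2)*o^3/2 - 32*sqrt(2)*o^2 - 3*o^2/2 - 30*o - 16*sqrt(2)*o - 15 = (o - 5*sqrt(2))*(o + sqrt(2)/2)*(o + 3*sqrt(2))*(sqrt(2)*o + sqrt(2)/2)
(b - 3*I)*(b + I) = b^2 - 2*I*b + 3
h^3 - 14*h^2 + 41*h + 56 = (h - 8)*(h - 7)*(h + 1)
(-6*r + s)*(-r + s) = 6*r^2 - 7*r*s + s^2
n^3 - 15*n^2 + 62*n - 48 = (n - 8)*(n - 6)*(n - 1)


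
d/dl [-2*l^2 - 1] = -4*l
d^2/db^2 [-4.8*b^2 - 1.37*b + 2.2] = -9.60000000000000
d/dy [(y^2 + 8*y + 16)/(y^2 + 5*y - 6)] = (-3*y^2 - 44*y - 128)/(y^4 + 10*y^3 + 13*y^2 - 60*y + 36)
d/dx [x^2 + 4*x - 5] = 2*x + 4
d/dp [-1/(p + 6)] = (p + 6)^(-2)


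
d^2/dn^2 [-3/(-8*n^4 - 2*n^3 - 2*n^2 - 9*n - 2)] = 6*(-2*(24*n^2 + 3*n + 1)*(8*n^4 + 2*n^3 + 2*n^2 + 9*n + 2) + (32*n^3 + 6*n^2 + 4*n + 9)^2)/(8*n^4 + 2*n^3 + 2*n^2 + 9*n + 2)^3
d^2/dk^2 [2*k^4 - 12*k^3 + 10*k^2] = 24*k^2 - 72*k + 20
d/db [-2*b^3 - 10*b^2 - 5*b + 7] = -6*b^2 - 20*b - 5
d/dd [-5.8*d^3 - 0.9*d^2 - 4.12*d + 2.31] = -17.4*d^2 - 1.8*d - 4.12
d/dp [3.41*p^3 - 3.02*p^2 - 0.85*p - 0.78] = 10.23*p^2 - 6.04*p - 0.85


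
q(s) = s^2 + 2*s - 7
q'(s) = 2*s + 2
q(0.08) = -6.83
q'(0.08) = 2.16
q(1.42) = -2.14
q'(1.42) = 4.84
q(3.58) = 12.98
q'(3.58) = 9.16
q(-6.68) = 24.26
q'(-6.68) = -11.36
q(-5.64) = 13.53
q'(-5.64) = -9.28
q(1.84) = 0.07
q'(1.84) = 5.68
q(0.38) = -6.10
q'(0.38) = 2.76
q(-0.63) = -7.86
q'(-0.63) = 0.74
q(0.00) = -7.00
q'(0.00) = 2.00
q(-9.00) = 56.00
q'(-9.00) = -16.00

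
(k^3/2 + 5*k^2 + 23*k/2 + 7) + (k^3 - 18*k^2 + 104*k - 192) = 3*k^3/2 - 13*k^2 + 231*k/2 - 185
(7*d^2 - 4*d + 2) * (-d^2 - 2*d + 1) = -7*d^4 - 10*d^3 + 13*d^2 - 8*d + 2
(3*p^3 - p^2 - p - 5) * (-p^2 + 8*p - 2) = -3*p^5 + 25*p^4 - 13*p^3 - p^2 - 38*p + 10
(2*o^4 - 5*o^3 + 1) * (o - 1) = 2*o^5 - 7*o^4 + 5*o^3 + o - 1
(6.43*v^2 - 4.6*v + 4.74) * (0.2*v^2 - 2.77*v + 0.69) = 1.286*v^4 - 18.7311*v^3 + 18.1267*v^2 - 16.3038*v + 3.2706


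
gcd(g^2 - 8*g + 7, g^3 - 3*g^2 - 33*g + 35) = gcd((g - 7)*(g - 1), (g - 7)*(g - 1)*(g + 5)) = g^2 - 8*g + 7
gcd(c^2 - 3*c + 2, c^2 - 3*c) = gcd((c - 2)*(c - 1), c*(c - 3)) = 1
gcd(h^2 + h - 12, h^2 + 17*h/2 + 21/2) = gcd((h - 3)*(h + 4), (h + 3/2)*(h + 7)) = 1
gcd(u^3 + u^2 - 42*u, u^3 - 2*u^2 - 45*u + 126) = u^2 + u - 42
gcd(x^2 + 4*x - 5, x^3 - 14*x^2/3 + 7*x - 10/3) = x - 1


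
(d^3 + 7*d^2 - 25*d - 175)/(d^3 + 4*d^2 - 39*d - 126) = (d^2 - 25)/(d^2 - 3*d - 18)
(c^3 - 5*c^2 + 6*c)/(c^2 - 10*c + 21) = c*(c - 2)/(c - 7)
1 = 1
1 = 1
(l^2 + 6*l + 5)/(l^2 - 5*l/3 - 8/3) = 3*(l + 5)/(3*l - 8)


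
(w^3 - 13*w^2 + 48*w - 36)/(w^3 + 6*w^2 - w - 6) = (w^2 - 12*w + 36)/(w^2 + 7*w + 6)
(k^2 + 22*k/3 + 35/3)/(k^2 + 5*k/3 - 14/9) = 3*(k + 5)/(3*k - 2)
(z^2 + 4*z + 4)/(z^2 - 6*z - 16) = (z + 2)/(z - 8)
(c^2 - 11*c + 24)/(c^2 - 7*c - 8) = (c - 3)/(c + 1)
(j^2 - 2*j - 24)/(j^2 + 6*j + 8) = (j - 6)/(j + 2)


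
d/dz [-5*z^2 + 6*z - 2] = 6 - 10*z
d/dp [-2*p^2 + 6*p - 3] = 6 - 4*p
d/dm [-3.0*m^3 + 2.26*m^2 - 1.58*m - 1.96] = -9.0*m^2 + 4.52*m - 1.58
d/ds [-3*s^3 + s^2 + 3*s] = -9*s^2 + 2*s + 3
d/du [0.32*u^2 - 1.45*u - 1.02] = 0.64*u - 1.45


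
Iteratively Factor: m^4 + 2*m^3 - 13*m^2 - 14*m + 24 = (m + 2)*(m^3 - 13*m + 12) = (m + 2)*(m + 4)*(m^2 - 4*m + 3) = (m - 3)*(m + 2)*(m + 4)*(m - 1)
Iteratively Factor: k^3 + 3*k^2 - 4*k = (k)*(k^2 + 3*k - 4) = k*(k + 4)*(k - 1)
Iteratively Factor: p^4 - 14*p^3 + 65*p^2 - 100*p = (p - 5)*(p^3 - 9*p^2 + 20*p) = (p - 5)^2*(p^2 - 4*p) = (p - 5)^2*(p - 4)*(p)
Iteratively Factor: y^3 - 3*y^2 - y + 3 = (y + 1)*(y^2 - 4*y + 3) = (y - 1)*(y + 1)*(y - 3)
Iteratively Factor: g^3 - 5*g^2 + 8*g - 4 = (g - 2)*(g^2 - 3*g + 2) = (g - 2)^2*(g - 1)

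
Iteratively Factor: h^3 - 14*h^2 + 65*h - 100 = (h - 5)*(h^2 - 9*h + 20) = (h - 5)^2*(h - 4)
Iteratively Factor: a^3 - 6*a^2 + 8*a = (a)*(a^2 - 6*a + 8) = a*(a - 4)*(a - 2)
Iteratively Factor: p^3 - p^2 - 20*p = (p + 4)*(p^2 - 5*p) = (p - 5)*(p + 4)*(p)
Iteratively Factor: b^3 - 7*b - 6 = (b + 2)*(b^2 - 2*b - 3) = (b + 1)*(b + 2)*(b - 3)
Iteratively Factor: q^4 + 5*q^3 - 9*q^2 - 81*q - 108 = (q + 3)*(q^3 + 2*q^2 - 15*q - 36) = (q + 3)^2*(q^2 - q - 12) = (q - 4)*(q + 3)^2*(q + 3)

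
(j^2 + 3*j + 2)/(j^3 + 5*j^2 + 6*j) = (j + 1)/(j*(j + 3))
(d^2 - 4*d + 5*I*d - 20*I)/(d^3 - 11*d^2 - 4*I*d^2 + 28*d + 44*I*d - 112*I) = (d + 5*I)/(d^2 - d*(7 + 4*I) + 28*I)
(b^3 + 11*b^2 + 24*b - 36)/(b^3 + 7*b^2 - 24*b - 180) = (b - 1)/(b - 5)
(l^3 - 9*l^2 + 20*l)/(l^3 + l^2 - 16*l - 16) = l*(l - 5)/(l^2 + 5*l + 4)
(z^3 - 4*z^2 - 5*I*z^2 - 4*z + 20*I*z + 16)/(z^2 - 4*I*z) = z - 4 - I + 4*I/z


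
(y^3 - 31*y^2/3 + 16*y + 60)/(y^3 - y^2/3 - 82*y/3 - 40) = (y - 6)/(y + 4)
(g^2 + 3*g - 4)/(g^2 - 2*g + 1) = (g + 4)/(g - 1)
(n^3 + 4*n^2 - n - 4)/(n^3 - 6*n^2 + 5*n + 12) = (n^2 + 3*n - 4)/(n^2 - 7*n + 12)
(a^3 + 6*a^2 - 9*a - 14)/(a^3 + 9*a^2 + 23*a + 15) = (a^2 + 5*a - 14)/(a^2 + 8*a + 15)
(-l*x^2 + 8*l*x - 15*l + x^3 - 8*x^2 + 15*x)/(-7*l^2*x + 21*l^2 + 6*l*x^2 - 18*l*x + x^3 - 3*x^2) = (x - 5)/(7*l + x)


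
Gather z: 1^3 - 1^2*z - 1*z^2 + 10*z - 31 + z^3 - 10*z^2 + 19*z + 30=z^3 - 11*z^2 + 28*z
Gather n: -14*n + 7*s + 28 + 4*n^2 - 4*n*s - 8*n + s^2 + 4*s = 4*n^2 + n*(-4*s - 22) + s^2 + 11*s + 28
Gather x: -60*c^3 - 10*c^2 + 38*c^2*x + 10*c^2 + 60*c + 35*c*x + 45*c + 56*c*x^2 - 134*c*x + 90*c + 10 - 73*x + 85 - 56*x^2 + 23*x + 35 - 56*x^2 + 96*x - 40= -60*c^3 + 195*c + x^2*(56*c - 112) + x*(38*c^2 - 99*c + 46) + 90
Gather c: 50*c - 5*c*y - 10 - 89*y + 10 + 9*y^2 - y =c*(50 - 5*y) + 9*y^2 - 90*y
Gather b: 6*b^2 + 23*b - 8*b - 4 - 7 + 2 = 6*b^2 + 15*b - 9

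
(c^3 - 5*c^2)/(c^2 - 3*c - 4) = c^2*(5 - c)/(-c^2 + 3*c + 4)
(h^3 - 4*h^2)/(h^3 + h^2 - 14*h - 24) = h^2/(h^2 + 5*h + 6)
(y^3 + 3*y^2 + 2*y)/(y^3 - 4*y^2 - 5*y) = (y + 2)/(y - 5)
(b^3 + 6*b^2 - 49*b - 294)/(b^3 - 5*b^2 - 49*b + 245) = (b + 6)/(b - 5)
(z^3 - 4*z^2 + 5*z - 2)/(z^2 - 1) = (z^2 - 3*z + 2)/(z + 1)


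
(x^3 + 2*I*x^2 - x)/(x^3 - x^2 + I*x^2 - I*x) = (x + I)/(x - 1)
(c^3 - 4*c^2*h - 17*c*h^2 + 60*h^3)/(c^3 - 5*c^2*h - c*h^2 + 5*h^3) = (c^2 + c*h - 12*h^2)/(c^2 - h^2)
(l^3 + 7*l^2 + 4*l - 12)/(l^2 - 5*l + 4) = (l^2 + 8*l + 12)/(l - 4)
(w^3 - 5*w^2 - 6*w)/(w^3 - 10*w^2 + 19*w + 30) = w/(w - 5)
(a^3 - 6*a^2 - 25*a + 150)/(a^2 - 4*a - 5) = (a^2 - a - 30)/(a + 1)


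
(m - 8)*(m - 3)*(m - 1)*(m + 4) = m^4 - 8*m^3 - 13*m^2 + 116*m - 96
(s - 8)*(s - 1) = s^2 - 9*s + 8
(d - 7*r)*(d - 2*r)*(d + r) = d^3 - 8*d^2*r + 5*d*r^2 + 14*r^3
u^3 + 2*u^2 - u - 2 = (u - 1)*(u + 1)*(u + 2)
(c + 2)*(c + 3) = c^2 + 5*c + 6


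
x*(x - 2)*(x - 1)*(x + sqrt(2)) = x^4 - 3*x^3 + sqrt(2)*x^3 - 3*sqrt(2)*x^2 + 2*x^2 + 2*sqrt(2)*x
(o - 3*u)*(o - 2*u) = o^2 - 5*o*u + 6*u^2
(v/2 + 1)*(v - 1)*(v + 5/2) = v^3/2 + 7*v^2/4 + v/4 - 5/2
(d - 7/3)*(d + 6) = d^2 + 11*d/3 - 14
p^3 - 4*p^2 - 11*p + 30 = (p - 5)*(p - 2)*(p + 3)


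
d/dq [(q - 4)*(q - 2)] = 2*q - 6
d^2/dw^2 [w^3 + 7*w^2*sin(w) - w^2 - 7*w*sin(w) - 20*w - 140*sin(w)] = -7*w^2*sin(w) + 7*w*sin(w) + 28*w*cos(w) + 6*w + 154*sin(w) - 14*cos(w) - 2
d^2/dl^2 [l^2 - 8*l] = 2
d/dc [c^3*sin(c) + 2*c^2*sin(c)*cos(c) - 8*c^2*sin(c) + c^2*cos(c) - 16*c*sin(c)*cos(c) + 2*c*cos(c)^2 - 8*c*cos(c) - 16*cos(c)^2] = c^3*cos(c) + 2*c^2*sin(c) - 8*c^2*cos(c) + 2*c^2*cos(2*c) - 8*c*sin(c) + 2*c*cos(c) - 16*c*cos(2*c) + 8*sin(2*c) - 8*cos(c) + cos(2*c) + 1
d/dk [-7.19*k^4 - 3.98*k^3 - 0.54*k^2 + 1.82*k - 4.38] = -28.76*k^3 - 11.94*k^2 - 1.08*k + 1.82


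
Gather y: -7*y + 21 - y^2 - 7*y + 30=-y^2 - 14*y + 51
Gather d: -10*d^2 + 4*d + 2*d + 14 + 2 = -10*d^2 + 6*d + 16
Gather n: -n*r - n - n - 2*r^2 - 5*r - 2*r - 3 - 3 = n*(-r - 2) - 2*r^2 - 7*r - 6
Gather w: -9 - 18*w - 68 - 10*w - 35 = -28*w - 112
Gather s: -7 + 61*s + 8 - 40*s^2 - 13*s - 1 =-40*s^2 + 48*s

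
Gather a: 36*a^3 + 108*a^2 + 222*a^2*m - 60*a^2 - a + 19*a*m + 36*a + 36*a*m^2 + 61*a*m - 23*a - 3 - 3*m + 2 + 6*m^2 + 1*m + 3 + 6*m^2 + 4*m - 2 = 36*a^3 + a^2*(222*m + 48) + a*(36*m^2 + 80*m + 12) + 12*m^2 + 2*m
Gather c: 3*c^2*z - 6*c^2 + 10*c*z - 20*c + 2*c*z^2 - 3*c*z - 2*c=c^2*(3*z - 6) + c*(2*z^2 + 7*z - 22)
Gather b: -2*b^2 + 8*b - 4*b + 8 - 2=-2*b^2 + 4*b + 6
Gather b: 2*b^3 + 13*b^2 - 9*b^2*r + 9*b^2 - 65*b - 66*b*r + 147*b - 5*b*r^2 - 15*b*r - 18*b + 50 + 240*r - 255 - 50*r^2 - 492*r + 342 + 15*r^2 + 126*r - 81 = 2*b^3 + b^2*(22 - 9*r) + b*(-5*r^2 - 81*r + 64) - 35*r^2 - 126*r + 56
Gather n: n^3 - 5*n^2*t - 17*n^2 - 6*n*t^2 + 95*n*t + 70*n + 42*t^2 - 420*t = n^3 + n^2*(-5*t - 17) + n*(-6*t^2 + 95*t + 70) + 42*t^2 - 420*t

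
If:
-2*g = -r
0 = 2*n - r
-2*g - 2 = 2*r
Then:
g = -1/3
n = -1/3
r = -2/3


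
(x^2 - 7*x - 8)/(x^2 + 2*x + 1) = (x - 8)/(x + 1)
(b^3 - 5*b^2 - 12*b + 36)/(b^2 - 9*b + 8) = (b^3 - 5*b^2 - 12*b + 36)/(b^2 - 9*b + 8)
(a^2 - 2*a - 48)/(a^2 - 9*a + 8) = (a + 6)/(a - 1)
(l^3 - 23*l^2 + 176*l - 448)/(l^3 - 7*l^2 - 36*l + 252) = (l^2 - 16*l + 64)/(l^2 - 36)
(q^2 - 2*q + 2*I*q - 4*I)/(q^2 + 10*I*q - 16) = (q - 2)/(q + 8*I)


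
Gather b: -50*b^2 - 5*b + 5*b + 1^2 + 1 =2 - 50*b^2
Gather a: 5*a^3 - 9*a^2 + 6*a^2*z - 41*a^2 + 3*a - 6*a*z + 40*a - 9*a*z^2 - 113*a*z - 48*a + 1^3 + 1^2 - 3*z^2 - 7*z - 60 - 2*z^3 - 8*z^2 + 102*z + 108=5*a^3 + a^2*(6*z - 50) + a*(-9*z^2 - 119*z - 5) - 2*z^3 - 11*z^2 + 95*z + 50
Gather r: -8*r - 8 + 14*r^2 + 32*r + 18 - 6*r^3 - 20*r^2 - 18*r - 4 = -6*r^3 - 6*r^2 + 6*r + 6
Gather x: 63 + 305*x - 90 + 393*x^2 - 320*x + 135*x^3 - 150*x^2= 135*x^3 + 243*x^2 - 15*x - 27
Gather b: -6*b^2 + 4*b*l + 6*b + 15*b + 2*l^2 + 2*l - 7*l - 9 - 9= -6*b^2 + b*(4*l + 21) + 2*l^2 - 5*l - 18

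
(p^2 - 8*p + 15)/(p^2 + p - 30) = (p - 3)/(p + 6)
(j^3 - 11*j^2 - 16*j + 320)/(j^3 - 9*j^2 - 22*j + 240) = (j - 8)/(j - 6)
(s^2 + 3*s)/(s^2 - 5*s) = (s + 3)/(s - 5)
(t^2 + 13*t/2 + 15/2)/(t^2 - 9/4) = 2*(t + 5)/(2*t - 3)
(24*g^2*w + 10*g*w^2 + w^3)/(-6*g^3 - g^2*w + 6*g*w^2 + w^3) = w*(4*g + w)/(-g^2 + w^2)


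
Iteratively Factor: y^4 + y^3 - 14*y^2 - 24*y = (y + 3)*(y^3 - 2*y^2 - 8*y) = y*(y + 3)*(y^2 - 2*y - 8) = y*(y - 4)*(y + 3)*(y + 2)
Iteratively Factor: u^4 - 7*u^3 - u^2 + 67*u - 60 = (u - 4)*(u^3 - 3*u^2 - 13*u + 15) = (u - 4)*(u + 3)*(u^2 - 6*u + 5) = (u - 4)*(u - 1)*(u + 3)*(u - 5)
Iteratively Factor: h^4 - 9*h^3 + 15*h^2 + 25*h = (h + 1)*(h^3 - 10*h^2 + 25*h) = (h - 5)*(h + 1)*(h^2 - 5*h) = h*(h - 5)*(h + 1)*(h - 5)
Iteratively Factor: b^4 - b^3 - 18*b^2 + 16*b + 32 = (b + 4)*(b^3 - 5*b^2 + 2*b + 8) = (b - 2)*(b + 4)*(b^2 - 3*b - 4) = (b - 2)*(b + 1)*(b + 4)*(b - 4)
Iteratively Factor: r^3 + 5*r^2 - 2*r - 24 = (r + 4)*(r^2 + r - 6) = (r + 3)*(r + 4)*(r - 2)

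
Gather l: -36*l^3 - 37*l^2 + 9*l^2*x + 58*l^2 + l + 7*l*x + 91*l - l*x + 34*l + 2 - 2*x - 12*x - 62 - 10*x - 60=-36*l^3 + l^2*(9*x + 21) + l*(6*x + 126) - 24*x - 120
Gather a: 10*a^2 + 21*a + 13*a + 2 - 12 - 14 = 10*a^2 + 34*a - 24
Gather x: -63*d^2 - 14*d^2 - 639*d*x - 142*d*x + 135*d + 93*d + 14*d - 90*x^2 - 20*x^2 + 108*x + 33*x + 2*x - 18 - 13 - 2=-77*d^2 + 242*d - 110*x^2 + x*(143 - 781*d) - 33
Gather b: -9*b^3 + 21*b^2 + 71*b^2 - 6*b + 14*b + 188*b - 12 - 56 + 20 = -9*b^3 + 92*b^2 + 196*b - 48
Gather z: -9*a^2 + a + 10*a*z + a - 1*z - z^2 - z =-9*a^2 + 2*a - z^2 + z*(10*a - 2)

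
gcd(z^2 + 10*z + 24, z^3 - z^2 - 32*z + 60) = z + 6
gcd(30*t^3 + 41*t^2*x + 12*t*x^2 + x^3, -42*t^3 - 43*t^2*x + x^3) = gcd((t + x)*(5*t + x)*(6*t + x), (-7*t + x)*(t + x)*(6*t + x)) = 6*t^2 + 7*t*x + x^2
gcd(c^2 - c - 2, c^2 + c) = c + 1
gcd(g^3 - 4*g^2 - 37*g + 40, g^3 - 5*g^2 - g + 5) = g - 1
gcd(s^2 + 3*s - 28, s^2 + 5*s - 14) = s + 7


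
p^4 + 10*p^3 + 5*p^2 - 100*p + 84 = (p - 2)*(p - 1)*(p + 6)*(p + 7)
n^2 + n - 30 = (n - 5)*(n + 6)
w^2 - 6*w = w*(w - 6)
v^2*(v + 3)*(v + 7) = v^4 + 10*v^3 + 21*v^2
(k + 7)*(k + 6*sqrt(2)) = k^2 + 7*k + 6*sqrt(2)*k + 42*sqrt(2)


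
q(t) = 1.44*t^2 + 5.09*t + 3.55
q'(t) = 2.88*t + 5.09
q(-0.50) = 1.36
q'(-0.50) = 3.65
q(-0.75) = 0.54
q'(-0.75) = 2.93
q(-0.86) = 0.24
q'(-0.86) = 2.61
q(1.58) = 15.19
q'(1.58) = 9.64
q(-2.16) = -0.73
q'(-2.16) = -1.13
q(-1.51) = -0.85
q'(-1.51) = 0.74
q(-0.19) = 2.63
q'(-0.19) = 4.54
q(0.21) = 4.68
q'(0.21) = 5.69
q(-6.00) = 24.85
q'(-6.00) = -12.19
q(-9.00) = 74.38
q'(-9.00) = -20.83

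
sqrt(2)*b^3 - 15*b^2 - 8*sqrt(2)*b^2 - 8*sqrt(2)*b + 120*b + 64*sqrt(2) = (b - 8)*(b - 8*sqrt(2))*(sqrt(2)*b + 1)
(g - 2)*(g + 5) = g^2 + 3*g - 10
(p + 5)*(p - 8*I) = p^2 + 5*p - 8*I*p - 40*I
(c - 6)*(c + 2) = c^2 - 4*c - 12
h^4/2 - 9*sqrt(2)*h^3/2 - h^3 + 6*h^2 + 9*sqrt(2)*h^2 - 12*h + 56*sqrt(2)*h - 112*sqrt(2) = (h/2 + sqrt(2))*(h - 2)*(h - 7*sqrt(2))*(h - 4*sqrt(2))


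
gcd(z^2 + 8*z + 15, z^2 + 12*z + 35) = z + 5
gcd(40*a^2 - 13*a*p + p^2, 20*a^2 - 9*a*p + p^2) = -5*a + p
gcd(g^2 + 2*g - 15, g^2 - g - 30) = g + 5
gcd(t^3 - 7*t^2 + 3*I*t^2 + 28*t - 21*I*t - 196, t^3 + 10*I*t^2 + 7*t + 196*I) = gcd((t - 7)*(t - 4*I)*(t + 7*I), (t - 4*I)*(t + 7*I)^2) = t^2 + 3*I*t + 28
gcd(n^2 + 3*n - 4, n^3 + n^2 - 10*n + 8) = n^2 + 3*n - 4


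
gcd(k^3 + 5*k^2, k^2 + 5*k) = k^2 + 5*k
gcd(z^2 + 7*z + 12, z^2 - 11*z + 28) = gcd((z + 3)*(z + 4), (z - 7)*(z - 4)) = 1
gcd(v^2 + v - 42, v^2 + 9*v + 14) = v + 7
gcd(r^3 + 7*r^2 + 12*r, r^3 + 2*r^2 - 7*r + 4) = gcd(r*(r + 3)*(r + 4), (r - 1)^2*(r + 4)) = r + 4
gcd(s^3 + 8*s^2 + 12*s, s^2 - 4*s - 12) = s + 2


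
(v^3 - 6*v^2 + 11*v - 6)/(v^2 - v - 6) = (v^2 - 3*v + 2)/(v + 2)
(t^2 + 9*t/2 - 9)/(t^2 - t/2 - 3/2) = (t + 6)/(t + 1)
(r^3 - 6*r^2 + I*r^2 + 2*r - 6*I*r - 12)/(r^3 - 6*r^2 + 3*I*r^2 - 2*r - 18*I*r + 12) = (r - I)/(r + I)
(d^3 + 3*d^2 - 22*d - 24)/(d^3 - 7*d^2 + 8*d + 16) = (d + 6)/(d - 4)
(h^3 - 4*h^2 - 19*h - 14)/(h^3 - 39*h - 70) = (h + 1)/(h + 5)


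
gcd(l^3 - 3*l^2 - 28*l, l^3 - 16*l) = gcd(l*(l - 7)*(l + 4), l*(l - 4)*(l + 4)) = l^2 + 4*l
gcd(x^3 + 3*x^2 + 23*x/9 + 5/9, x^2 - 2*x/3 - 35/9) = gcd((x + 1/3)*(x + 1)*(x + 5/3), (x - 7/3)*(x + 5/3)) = x + 5/3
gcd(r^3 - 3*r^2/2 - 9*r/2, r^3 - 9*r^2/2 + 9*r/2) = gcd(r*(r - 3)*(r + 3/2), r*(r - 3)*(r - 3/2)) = r^2 - 3*r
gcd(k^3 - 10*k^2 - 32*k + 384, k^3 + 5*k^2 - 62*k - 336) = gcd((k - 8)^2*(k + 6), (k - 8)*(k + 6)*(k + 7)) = k^2 - 2*k - 48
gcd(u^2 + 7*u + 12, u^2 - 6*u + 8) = 1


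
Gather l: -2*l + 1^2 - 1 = -2*l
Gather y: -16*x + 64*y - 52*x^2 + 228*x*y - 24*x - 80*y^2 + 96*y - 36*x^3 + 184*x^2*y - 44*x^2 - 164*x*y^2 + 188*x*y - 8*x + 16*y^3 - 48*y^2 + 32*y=-36*x^3 - 96*x^2 - 48*x + 16*y^3 + y^2*(-164*x - 128) + y*(184*x^2 + 416*x + 192)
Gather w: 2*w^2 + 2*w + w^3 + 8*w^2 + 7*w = w^3 + 10*w^2 + 9*w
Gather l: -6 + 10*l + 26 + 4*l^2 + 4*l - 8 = 4*l^2 + 14*l + 12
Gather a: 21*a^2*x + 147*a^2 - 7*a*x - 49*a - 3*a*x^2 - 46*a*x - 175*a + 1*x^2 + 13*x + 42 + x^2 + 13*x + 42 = a^2*(21*x + 147) + a*(-3*x^2 - 53*x - 224) + 2*x^2 + 26*x + 84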